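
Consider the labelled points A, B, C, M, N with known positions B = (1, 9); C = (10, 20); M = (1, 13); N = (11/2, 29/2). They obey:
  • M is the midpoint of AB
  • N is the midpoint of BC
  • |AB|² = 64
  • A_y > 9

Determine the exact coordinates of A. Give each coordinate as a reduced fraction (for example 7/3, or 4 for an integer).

A = (1, 17)

1. A_x = 1  [A = 2·M−B = 2·(1, 13)−(1, 9)]
2. A_y = 17  [A = 2·M−B = 2·(1, 13)−(1, 9)]
   so A = (1, 17)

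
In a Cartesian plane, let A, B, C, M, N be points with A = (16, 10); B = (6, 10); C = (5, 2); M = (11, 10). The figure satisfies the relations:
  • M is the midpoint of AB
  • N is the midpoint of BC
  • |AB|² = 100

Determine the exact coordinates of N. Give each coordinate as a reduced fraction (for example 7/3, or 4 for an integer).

N = (11/2, 6)

1. N_x = 11/2  [2·N = B+C = (6, 10)+(5, 2)]
2. N_y = 6  [2·N = B+C = (6, 10)+(5, 2)]
   so N = (11/2, 6)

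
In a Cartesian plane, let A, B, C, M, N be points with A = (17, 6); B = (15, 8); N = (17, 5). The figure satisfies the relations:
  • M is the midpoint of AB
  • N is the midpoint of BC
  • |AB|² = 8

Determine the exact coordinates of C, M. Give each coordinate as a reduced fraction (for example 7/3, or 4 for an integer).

1. M_x = 16  [2·M = A+B = (17, 6)+(15, 8)]
2. M_y = 7  [2·M = A+B = (17, 6)+(15, 8)]
   so M = (16, 7)
3. C_x = 19  [C = 2·N−B = 2·(17, 5)−(15, 8)]
4. C_y = 2  [C = 2·N−B = 2·(17, 5)−(15, 8)]
   so C = (19, 2)

C = (19, 2)
M = (16, 7)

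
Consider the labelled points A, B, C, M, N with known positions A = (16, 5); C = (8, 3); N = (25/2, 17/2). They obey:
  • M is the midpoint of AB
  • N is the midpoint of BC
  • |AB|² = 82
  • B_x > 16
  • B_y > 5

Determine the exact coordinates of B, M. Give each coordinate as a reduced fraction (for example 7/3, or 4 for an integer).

B = (17, 14)
M = (33/2, 19/2)

1. B_x = 17  [B = 2·N−C = 2·(25/2, 17/2)−(8, 3)]
2. B_y = 14  [B = 2·N−C = 2·(25/2, 17/2)−(8, 3)]
   so B = (17, 14)
3. M_x = 33/2  [2·M = A+B = (16, 5)+(17, 14)]
4. M_y = 19/2  [2·M = A+B = (16, 5)+(17, 14)]
   so M = (33/2, 19/2)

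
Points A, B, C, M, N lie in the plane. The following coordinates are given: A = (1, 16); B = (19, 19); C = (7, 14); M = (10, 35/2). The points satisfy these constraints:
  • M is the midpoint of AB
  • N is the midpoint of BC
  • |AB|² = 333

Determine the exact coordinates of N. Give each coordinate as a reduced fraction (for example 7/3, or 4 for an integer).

1. N_x = 13  [2·N = B+C = (19, 19)+(7, 14)]
2. N_y = 33/2  [2·N = B+C = (19, 19)+(7, 14)]
   so N = (13, 33/2)

N = (13, 33/2)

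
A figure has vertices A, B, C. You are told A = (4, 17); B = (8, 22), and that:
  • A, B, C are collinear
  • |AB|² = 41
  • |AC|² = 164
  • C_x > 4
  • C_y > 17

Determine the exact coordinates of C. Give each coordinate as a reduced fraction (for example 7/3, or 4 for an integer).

1. C_x = 12  [[A, B, C are collinear ⇒ -5x+4y-48=0] ∩ [|C−(4, 17)|²=164]]
2. C_y = 27  [[A, B, C are collinear ⇒ -5x+4y-48=0] ∩ [|C−(4, 17)|²=164]]
   so C = (12, 27)

C = (12, 27)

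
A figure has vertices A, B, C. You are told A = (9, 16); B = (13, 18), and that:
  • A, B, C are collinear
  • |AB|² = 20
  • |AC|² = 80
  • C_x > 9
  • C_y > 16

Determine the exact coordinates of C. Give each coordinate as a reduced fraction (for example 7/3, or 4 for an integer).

1. C_x = 17  [[A, B, C are collinear ⇒ -2x+4y-46=0] ∩ [|C−(9, 16)|²=80]]
2. C_y = 20  [[A, B, C are collinear ⇒ -2x+4y-46=0] ∩ [|C−(9, 16)|²=80]]
   so C = (17, 20)

C = (17, 20)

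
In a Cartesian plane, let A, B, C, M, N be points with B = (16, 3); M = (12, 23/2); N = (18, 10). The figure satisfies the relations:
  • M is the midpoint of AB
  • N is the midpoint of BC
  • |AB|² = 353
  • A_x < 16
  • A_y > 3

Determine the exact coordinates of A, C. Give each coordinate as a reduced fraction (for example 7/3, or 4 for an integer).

1. A_x = 8  [A = 2·M−B = 2·(12, 23/2)−(16, 3)]
2. A_y = 20  [A = 2·M−B = 2·(12, 23/2)−(16, 3)]
   so A = (8, 20)
3. C_x = 20  [C = 2·N−B = 2·(18, 10)−(16, 3)]
4. C_y = 17  [C = 2·N−B = 2·(18, 10)−(16, 3)]
   so C = (20, 17)

A = (8, 20)
C = (20, 17)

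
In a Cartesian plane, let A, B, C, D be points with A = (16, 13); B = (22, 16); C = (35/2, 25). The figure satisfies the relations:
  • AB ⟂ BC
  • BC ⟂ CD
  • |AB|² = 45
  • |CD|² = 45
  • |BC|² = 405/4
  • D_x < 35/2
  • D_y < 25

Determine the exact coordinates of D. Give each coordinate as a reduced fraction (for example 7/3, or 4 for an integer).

1. D_x = 23/2  [[BC ⟂ CD ⇒ -9/2x+9y-585/4=0] ∩ [|D−(35/2, 25)|²=45]]
2. D_y = 22  [[BC ⟂ CD ⇒ -9/2x+9y-585/4=0] ∩ [|D−(35/2, 25)|²=45]]
   so D = (23/2, 22)

D = (23/2, 22)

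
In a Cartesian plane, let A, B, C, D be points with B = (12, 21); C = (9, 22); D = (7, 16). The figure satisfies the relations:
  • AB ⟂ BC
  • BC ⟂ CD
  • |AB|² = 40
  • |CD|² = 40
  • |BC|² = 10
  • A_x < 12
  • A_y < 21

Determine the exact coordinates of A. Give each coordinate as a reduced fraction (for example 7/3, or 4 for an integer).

A = (10, 15)

1. A_x = 10  [[AB ⟂ BC ⇒ 3x-1y-15=0] ∩ [|A−(12, 21)|²=40]]
2. A_y = 15  [[AB ⟂ BC ⇒ 3x-1y-15=0] ∩ [|A−(12, 21)|²=40]]
   so A = (10, 15)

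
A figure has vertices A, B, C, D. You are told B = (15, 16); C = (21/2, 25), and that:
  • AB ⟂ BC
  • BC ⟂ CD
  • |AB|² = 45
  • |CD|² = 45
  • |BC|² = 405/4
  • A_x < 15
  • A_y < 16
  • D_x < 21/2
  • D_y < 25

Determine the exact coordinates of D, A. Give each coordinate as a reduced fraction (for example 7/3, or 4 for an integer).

D = (9/2, 22)
A = (9, 13)

1. D_x = 9/2  [[BC ⟂ CD ⇒ -9/2x+9y-711/4=0] ∩ [|D−(21/2, 25)|²=45]]
2. D_y = 22  [[BC ⟂ CD ⇒ -9/2x+9y-711/4=0] ∩ [|D−(21/2, 25)|²=45]]
   so D = (9/2, 22)
3. A_x = 9  [[AB ⟂ BC ⇒ 9/2x-9y+153/2=0] ∩ [|A−(15, 16)|²=45]]
4. A_y = 13  [[AB ⟂ BC ⇒ 9/2x-9y+153/2=0] ∩ [|A−(15, 16)|²=45]]
   so A = (9, 13)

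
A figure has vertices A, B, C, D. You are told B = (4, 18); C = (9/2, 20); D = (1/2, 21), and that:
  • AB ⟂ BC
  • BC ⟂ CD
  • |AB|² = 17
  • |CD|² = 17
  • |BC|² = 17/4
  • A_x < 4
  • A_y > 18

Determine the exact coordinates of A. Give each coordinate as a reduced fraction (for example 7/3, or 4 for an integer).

A = (0, 19)

1. A_x = 0  [[AB ⟂ BC ⇒ -1/2x-2y+38=0] ∩ [|A−(4, 18)|²=17]]
2. A_y = 19  [[AB ⟂ BC ⇒ -1/2x-2y+38=0] ∩ [|A−(4, 18)|²=17]]
   so A = (0, 19)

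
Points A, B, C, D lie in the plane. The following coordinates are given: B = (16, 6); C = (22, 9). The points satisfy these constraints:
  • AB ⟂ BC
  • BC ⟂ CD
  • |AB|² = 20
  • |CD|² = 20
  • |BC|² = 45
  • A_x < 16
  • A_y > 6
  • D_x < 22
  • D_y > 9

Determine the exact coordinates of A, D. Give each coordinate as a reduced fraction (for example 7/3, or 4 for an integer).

1. A_x = 14  [[AB ⟂ BC ⇒ -6x-3y+114=0] ∩ [|A−(16, 6)|²=20]]
2. A_y = 10  [[AB ⟂ BC ⇒ -6x-3y+114=0] ∩ [|A−(16, 6)|²=20]]
   so A = (14, 10)
3. D_x = 20  [[BC ⟂ CD ⇒ 6x+3y-159=0] ∩ [|D−(22, 9)|²=20]]
4. D_y = 13  [[BC ⟂ CD ⇒ 6x+3y-159=0] ∩ [|D−(22, 9)|²=20]]
   so D = (20, 13)

A = (14, 10)
D = (20, 13)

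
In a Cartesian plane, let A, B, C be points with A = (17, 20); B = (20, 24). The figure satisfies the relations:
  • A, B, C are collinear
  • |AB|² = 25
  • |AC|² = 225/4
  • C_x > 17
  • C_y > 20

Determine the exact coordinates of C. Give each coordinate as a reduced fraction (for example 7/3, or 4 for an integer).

C = (43/2, 26)

1. C_x = 43/2  [[A, B, C are collinear ⇒ -4x+3y+8=0] ∩ [|C−(17, 20)|²=225/4]]
2. C_y = 26  [[A, B, C are collinear ⇒ -4x+3y+8=0] ∩ [|C−(17, 20)|²=225/4]]
   so C = (43/2, 26)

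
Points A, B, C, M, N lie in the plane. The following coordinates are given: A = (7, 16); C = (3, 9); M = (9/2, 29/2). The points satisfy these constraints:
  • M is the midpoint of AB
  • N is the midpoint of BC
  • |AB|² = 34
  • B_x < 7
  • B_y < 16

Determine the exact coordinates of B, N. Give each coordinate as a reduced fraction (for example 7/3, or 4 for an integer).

1. B_x = 2  [B = 2·M−A = 2·(9/2, 29/2)−(7, 16)]
2. B_y = 13  [B = 2·M−A = 2·(9/2, 29/2)−(7, 16)]
   so B = (2, 13)
3. N_x = 5/2  [2·N = B+C = (2, 13)+(3, 9)]
4. N_y = 11  [2·N = B+C = (2, 13)+(3, 9)]
   so N = (5/2, 11)

B = (2, 13)
N = (5/2, 11)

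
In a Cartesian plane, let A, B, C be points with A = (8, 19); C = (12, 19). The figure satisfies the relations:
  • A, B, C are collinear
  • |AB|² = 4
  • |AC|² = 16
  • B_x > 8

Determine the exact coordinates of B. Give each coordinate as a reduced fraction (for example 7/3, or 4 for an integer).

1. B_x = 10  [[A, B, C are collinear ⇒ -4y+76=0] ∩ [|B−(8, 19)|²=4]]
2. B_y = 19  [[A, B, C are collinear ⇒ -4y+76=0] ∩ [|B−(8, 19)|²=4]]
   so B = (10, 19)

B = (10, 19)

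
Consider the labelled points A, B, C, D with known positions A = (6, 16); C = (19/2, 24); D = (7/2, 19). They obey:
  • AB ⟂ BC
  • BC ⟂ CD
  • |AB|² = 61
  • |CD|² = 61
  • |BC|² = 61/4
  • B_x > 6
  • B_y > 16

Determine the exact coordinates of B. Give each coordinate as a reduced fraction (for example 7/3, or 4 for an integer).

1. B_x = 12  [[BC ⟂ CD ⇒ 6x+5y-177=0] ∩ [|B−(6, 16)|²=61]]
2. B_y = 21  [[BC ⟂ CD ⇒ 6x+5y-177=0] ∩ [|B−(6, 16)|²=61]]
   so B = (12, 21)

B = (12, 21)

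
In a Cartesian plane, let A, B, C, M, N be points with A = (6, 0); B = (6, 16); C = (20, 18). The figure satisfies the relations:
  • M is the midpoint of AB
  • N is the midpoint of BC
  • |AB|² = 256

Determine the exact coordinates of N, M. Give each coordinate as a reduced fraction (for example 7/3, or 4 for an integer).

1. M_x = 6  [2·M = A+B = (6, 0)+(6, 16)]
2. M_y = 8  [2·M = A+B = (6, 0)+(6, 16)]
   so M = (6, 8)
3. N_x = 13  [2·N = B+C = (6, 16)+(20, 18)]
4. N_y = 17  [2·N = B+C = (6, 16)+(20, 18)]
   so N = (13, 17)

N = (13, 17)
M = (6, 8)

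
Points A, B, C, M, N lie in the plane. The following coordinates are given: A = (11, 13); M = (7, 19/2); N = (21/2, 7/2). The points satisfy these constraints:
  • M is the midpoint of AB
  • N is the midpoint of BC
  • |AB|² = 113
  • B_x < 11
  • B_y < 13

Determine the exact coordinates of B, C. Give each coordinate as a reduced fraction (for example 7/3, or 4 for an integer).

1. B_x = 3  [B = 2·M−A = 2·(7, 19/2)−(11, 13)]
2. B_y = 6  [B = 2·M−A = 2·(7, 19/2)−(11, 13)]
   so B = (3, 6)
3. C_x = 18  [C = 2·N−B = 2·(21/2, 7/2)−(3, 6)]
4. C_y = 1  [C = 2·N−B = 2·(21/2, 7/2)−(3, 6)]
   so C = (18, 1)

B = (3, 6)
C = (18, 1)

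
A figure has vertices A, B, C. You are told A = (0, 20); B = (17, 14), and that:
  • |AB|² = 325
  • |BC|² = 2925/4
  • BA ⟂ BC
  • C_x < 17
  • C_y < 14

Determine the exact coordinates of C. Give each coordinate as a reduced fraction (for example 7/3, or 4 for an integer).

1. C_x = 8  [[BA ⟂ BC ⇒ -17x+6y+205=0] ∩ [|C−(17, 14)|²=2925/4]]
2. C_y = -23/2  [[BA ⟂ BC ⇒ -17x+6y+205=0] ∩ [|C−(17, 14)|²=2925/4]]
   so C = (8, -23/2)

C = (8, -23/2)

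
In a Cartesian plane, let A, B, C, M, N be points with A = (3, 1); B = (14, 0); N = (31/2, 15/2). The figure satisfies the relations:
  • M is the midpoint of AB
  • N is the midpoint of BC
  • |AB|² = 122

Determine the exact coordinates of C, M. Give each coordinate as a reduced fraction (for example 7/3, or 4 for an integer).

1. M_x = 17/2  [2·M = A+B = (3, 1)+(14, 0)]
2. M_y = 1/2  [2·M = A+B = (3, 1)+(14, 0)]
   so M = (17/2, 1/2)
3. C_x = 17  [C = 2·N−B = 2·(31/2, 15/2)−(14, 0)]
4. C_y = 15  [C = 2·N−B = 2·(31/2, 15/2)−(14, 0)]
   so C = (17, 15)

C = (17, 15)
M = (17/2, 1/2)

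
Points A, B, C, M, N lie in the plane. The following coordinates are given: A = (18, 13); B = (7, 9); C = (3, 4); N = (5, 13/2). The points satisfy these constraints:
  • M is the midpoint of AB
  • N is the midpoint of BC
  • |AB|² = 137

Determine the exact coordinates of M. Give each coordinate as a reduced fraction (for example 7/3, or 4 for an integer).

M = (25/2, 11)

1. M_x = 25/2  [2·M = A+B = (18, 13)+(7, 9)]
2. M_y = 11  [2·M = A+B = (18, 13)+(7, 9)]
   so M = (25/2, 11)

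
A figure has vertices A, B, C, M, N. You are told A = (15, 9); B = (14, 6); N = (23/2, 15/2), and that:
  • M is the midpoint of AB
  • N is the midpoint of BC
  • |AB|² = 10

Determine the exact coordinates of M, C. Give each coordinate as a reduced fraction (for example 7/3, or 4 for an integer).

M = (29/2, 15/2)
C = (9, 9)

1. M_x = 29/2  [2·M = A+B = (15, 9)+(14, 6)]
2. M_y = 15/2  [2·M = A+B = (15, 9)+(14, 6)]
   so M = (29/2, 15/2)
3. C_x = 9  [C = 2·N−B = 2·(23/2, 15/2)−(14, 6)]
4. C_y = 9  [C = 2·N−B = 2·(23/2, 15/2)−(14, 6)]
   so C = (9, 9)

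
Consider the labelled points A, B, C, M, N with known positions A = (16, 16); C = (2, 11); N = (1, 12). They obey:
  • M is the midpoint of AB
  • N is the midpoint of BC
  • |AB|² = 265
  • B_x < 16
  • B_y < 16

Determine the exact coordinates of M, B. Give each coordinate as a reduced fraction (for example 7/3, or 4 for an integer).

1. B_x = 0  [B = 2·N−C = 2·(1, 12)−(2, 11)]
2. B_y = 13  [B = 2·N−C = 2·(1, 12)−(2, 11)]
   so B = (0, 13)
3. M_x = 8  [2·M = A+B = (16, 16)+(0, 13)]
4. M_y = 29/2  [2·M = A+B = (16, 16)+(0, 13)]
   so M = (8, 29/2)

M = (8, 29/2)
B = (0, 13)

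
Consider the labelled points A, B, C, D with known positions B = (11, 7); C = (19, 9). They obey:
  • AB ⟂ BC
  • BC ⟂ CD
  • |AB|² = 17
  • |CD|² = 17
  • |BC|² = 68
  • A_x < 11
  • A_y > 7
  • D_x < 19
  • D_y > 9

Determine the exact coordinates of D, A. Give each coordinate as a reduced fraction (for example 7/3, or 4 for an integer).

D = (18, 13)
A = (10, 11)

1. D_x = 18  [[BC ⟂ CD ⇒ 8x+2y-170=0] ∩ [|D−(19, 9)|²=17]]
2. D_y = 13  [[BC ⟂ CD ⇒ 8x+2y-170=0] ∩ [|D−(19, 9)|²=17]]
   so D = (18, 13)
3. A_x = 10  [[AB ⟂ BC ⇒ -8x-2y+102=0] ∩ [|A−(11, 7)|²=17]]
4. A_y = 11  [[AB ⟂ BC ⇒ -8x-2y+102=0] ∩ [|A−(11, 7)|²=17]]
   so A = (10, 11)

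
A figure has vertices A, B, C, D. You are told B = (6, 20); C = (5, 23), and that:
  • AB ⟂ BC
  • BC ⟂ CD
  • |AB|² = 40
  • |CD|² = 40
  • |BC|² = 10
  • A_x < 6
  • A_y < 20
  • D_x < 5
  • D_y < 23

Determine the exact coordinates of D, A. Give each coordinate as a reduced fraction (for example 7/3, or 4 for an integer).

1. D_x = -1  [[BC ⟂ CD ⇒ -1x+3y-64=0] ∩ [|D−(5, 23)|²=40]]
2. D_y = 21  [[BC ⟂ CD ⇒ -1x+3y-64=0] ∩ [|D−(5, 23)|²=40]]
   so D = (-1, 21)
3. A_x = 0  [[AB ⟂ BC ⇒ 1x-3y+54=0] ∩ [|A−(6, 20)|²=40]]
4. A_y = 18  [[AB ⟂ BC ⇒ 1x-3y+54=0] ∩ [|A−(6, 20)|²=40]]
   so A = (0, 18)

D = (-1, 21)
A = (0, 18)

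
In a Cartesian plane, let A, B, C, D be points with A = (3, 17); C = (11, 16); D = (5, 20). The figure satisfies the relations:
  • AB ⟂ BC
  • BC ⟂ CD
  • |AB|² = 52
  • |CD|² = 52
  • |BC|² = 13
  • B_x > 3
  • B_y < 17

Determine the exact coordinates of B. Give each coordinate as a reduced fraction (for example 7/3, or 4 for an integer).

B = (9, 13)

1. B_x = 9  [[BC ⟂ CD ⇒ 6x-4y-2=0] ∩ [|B−(3, 17)|²=52]]
2. B_y = 13  [[BC ⟂ CD ⇒ 6x-4y-2=0] ∩ [|B−(3, 17)|²=52]]
   so B = (9, 13)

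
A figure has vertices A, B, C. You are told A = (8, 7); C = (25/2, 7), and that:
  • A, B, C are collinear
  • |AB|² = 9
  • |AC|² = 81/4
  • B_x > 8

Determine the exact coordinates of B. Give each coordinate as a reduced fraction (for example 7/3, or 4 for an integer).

1. B_x = 11  [[A, B, C are collinear ⇒ -9/2y+63/2=0] ∩ [|B−(8, 7)|²=9]]
2. B_y = 7  [[A, B, C are collinear ⇒ -9/2y+63/2=0] ∩ [|B−(8, 7)|²=9]]
   so B = (11, 7)

B = (11, 7)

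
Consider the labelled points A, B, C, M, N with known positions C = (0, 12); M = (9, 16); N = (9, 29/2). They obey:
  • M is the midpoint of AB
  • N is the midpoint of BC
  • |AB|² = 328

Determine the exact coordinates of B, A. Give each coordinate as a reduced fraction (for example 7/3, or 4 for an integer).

B = (18, 17)
A = (0, 15)

1. B_x = 18  [B = 2·N−C = 2·(9, 29/2)−(0, 12)]
2. B_y = 17  [B = 2·N−C = 2·(9, 29/2)−(0, 12)]
   so B = (18, 17)
3. A_x = 0  [A = 2·M−B = 2·(9, 16)−(18, 17)]
4. A_y = 15  [A = 2·M−B = 2·(9, 16)−(18, 17)]
   so A = (0, 15)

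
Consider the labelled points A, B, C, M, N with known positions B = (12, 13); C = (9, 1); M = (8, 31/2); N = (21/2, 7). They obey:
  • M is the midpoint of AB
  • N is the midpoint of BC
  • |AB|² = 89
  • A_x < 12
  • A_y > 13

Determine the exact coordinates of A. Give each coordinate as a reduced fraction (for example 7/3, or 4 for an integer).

1. A_x = 4  [A = 2·M−B = 2·(8, 31/2)−(12, 13)]
2. A_y = 18  [A = 2·M−B = 2·(8, 31/2)−(12, 13)]
   so A = (4, 18)

A = (4, 18)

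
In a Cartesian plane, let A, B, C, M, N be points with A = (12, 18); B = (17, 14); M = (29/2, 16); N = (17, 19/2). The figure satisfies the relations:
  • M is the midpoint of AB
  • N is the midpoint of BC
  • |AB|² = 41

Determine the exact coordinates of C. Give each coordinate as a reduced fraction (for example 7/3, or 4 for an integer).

1. C_x = 17  [C = 2·N−B = 2·(17, 19/2)−(17, 14)]
2. C_y = 5  [C = 2·N−B = 2·(17, 19/2)−(17, 14)]
   so C = (17, 5)

C = (17, 5)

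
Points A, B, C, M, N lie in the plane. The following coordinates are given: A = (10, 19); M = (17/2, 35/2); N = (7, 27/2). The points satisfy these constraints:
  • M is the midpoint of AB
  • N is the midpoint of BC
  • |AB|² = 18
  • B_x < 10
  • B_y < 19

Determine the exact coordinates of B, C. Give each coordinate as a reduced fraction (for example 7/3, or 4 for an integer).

1. B_x = 7  [B = 2·M−A = 2·(17/2, 35/2)−(10, 19)]
2. B_y = 16  [B = 2·M−A = 2·(17/2, 35/2)−(10, 19)]
   so B = (7, 16)
3. C_x = 7  [C = 2·N−B = 2·(7, 27/2)−(7, 16)]
4. C_y = 11  [C = 2·N−B = 2·(7, 27/2)−(7, 16)]
   so C = (7, 11)

B = (7, 16)
C = (7, 11)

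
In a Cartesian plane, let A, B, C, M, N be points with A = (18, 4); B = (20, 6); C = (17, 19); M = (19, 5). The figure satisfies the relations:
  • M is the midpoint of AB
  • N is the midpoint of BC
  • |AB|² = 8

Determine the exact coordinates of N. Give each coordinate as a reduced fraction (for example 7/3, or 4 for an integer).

N = (37/2, 25/2)

1. N_x = 37/2  [2·N = B+C = (20, 6)+(17, 19)]
2. N_y = 25/2  [2·N = B+C = (20, 6)+(17, 19)]
   so N = (37/2, 25/2)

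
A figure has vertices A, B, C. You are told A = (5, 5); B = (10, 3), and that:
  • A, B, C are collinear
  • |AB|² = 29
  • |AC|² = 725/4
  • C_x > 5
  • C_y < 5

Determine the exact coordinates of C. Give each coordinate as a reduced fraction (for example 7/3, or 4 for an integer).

1. C_x = 35/2  [[A, B, C are collinear ⇒ 2x+5y-35=0] ∩ [|C−(5, 5)|²=725/4]]
2. C_y = 0  [[A, B, C are collinear ⇒ 2x+5y-35=0] ∩ [|C−(5, 5)|²=725/4]]
   so C = (35/2, 0)

C = (35/2, 0)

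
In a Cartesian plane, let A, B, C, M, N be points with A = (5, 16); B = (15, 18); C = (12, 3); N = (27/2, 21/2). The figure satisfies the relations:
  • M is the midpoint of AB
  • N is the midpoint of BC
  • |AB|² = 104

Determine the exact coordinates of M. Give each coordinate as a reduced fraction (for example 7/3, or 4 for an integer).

1. M_x = 10  [2·M = A+B = (5, 16)+(15, 18)]
2. M_y = 17  [2·M = A+B = (5, 16)+(15, 18)]
   so M = (10, 17)

M = (10, 17)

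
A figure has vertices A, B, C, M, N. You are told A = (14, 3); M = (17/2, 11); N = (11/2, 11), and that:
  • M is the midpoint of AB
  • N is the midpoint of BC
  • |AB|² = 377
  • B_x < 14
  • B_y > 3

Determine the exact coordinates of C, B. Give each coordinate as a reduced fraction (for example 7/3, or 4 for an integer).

C = (8, 3)
B = (3, 19)

1. B_x = 3  [B = 2·M−A = 2·(17/2, 11)−(14, 3)]
2. B_y = 19  [B = 2·M−A = 2·(17/2, 11)−(14, 3)]
   so B = (3, 19)
3. C_x = 8  [C = 2·N−B = 2·(11/2, 11)−(3, 19)]
4. C_y = 3  [C = 2·N−B = 2·(11/2, 11)−(3, 19)]
   so C = (8, 3)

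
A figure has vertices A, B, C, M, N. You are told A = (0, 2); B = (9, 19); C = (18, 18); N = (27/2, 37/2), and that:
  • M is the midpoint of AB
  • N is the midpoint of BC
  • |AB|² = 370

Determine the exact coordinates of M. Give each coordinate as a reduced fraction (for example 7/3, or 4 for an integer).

M = (9/2, 21/2)

1. M_x = 9/2  [2·M = A+B = (0, 2)+(9, 19)]
2. M_y = 21/2  [2·M = A+B = (0, 2)+(9, 19)]
   so M = (9/2, 21/2)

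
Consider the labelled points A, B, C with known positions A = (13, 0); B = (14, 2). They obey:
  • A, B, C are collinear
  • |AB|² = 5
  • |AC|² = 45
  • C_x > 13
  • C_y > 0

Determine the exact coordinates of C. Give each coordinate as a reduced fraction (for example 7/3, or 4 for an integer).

1. C_x = 16  [[A, B, C are collinear ⇒ -2x+1y+26=0] ∩ [|C−(13, 0)|²=45]]
2. C_y = 6  [[A, B, C are collinear ⇒ -2x+1y+26=0] ∩ [|C−(13, 0)|²=45]]
   so C = (16, 6)

C = (16, 6)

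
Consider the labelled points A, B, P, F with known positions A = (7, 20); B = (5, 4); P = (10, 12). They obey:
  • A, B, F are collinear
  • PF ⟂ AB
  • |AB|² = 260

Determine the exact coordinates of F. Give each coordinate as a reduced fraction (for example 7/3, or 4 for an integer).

1. F_x = 394/65  [[A, B, F are collinear ⇒ 16x-2y-72=0] ∩ [PF ⟂ AB ⇒ -2x-16y+212=0]]
2. F_y = 812/65  [[A, B, F are collinear ⇒ 16x-2y-72=0] ∩ [PF ⟂ AB ⇒ -2x-16y+212=0]]
   so F = (394/65, 812/65)

F = (394/65, 812/65)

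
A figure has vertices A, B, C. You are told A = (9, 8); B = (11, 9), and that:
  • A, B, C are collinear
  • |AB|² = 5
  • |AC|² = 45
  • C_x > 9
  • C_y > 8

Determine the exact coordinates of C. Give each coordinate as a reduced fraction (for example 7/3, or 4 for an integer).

C = (15, 11)

1. C_x = 15  [[A, B, C are collinear ⇒ -1x+2y-7=0] ∩ [|C−(9, 8)|²=45]]
2. C_y = 11  [[A, B, C are collinear ⇒ -1x+2y-7=0] ∩ [|C−(9, 8)|²=45]]
   so C = (15, 11)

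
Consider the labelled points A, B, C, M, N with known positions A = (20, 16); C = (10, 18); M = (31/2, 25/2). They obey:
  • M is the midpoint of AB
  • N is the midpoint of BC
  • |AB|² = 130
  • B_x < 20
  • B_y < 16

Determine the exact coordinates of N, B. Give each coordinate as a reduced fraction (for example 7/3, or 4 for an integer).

1. B_x = 11  [B = 2·M−A = 2·(31/2, 25/2)−(20, 16)]
2. B_y = 9  [B = 2·M−A = 2·(31/2, 25/2)−(20, 16)]
   so B = (11, 9)
3. N_x = 21/2  [2·N = B+C = (11, 9)+(10, 18)]
4. N_y = 27/2  [2·N = B+C = (11, 9)+(10, 18)]
   so N = (21/2, 27/2)

N = (21/2, 27/2)
B = (11, 9)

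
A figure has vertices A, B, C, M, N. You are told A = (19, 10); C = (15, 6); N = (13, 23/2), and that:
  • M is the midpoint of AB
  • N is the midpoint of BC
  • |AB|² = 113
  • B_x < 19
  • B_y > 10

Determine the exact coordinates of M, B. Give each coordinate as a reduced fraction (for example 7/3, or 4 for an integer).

M = (15, 27/2)
B = (11, 17)

1. B_x = 11  [B = 2·N−C = 2·(13, 23/2)−(15, 6)]
2. B_y = 17  [B = 2·N−C = 2·(13, 23/2)−(15, 6)]
   so B = (11, 17)
3. M_x = 15  [2·M = A+B = (19, 10)+(11, 17)]
4. M_y = 27/2  [2·M = A+B = (19, 10)+(11, 17)]
   so M = (15, 27/2)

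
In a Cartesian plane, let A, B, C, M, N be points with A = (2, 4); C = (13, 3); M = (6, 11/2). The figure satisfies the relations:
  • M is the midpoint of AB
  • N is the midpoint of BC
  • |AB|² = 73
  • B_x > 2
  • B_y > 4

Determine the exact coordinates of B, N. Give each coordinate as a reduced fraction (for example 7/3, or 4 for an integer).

1. B_x = 10  [B = 2·M−A = 2·(6, 11/2)−(2, 4)]
2. B_y = 7  [B = 2·M−A = 2·(6, 11/2)−(2, 4)]
   so B = (10, 7)
3. N_x = 23/2  [2·N = B+C = (10, 7)+(13, 3)]
4. N_y = 5  [2·N = B+C = (10, 7)+(13, 3)]
   so N = (23/2, 5)

B = (10, 7)
N = (23/2, 5)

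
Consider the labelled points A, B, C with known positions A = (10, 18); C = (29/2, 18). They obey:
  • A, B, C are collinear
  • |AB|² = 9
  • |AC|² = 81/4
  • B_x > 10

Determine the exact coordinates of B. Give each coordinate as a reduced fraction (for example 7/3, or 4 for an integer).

1. B_x = 13  [[A, B, C are collinear ⇒ -9/2y+81=0] ∩ [|B−(10, 18)|²=9]]
2. B_y = 18  [[A, B, C are collinear ⇒ -9/2y+81=0] ∩ [|B−(10, 18)|²=9]]
   so B = (13, 18)

B = (13, 18)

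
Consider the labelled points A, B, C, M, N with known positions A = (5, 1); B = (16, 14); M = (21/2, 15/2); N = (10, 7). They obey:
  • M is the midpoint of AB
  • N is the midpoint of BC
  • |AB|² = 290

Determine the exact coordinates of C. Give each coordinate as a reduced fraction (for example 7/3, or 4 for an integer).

1. C_x = 4  [C = 2·N−B = 2·(10, 7)−(16, 14)]
2. C_y = 0  [C = 2·N−B = 2·(10, 7)−(16, 14)]
   so C = (4, 0)

C = (4, 0)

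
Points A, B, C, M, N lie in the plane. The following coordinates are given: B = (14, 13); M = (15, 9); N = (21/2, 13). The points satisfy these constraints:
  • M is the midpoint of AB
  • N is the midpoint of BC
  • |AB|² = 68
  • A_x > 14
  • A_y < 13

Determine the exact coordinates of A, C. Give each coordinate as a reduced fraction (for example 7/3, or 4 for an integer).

1. A_x = 16  [A = 2·M−B = 2·(15, 9)−(14, 13)]
2. A_y = 5  [A = 2·M−B = 2·(15, 9)−(14, 13)]
   so A = (16, 5)
3. C_x = 7  [C = 2·N−B = 2·(21/2, 13)−(14, 13)]
4. C_y = 13  [C = 2·N−B = 2·(21/2, 13)−(14, 13)]
   so C = (7, 13)

A = (16, 5)
C = (7, 13)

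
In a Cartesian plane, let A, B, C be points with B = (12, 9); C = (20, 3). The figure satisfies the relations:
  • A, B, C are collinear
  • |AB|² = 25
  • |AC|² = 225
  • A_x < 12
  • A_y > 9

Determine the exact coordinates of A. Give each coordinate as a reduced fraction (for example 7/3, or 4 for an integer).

1. A_x = 8  [[A, B, C are collinear ⇒ 6x+8y-144=0] ∩ [|A−(12, 9)|²=25]]
2. A_y = 12  [[A, B, C are collinear ⇒ 6x+8y-144=0] ∩ [|A−(12, 9)|²=25]]
   so A = (8, 12)

A = (8, 12)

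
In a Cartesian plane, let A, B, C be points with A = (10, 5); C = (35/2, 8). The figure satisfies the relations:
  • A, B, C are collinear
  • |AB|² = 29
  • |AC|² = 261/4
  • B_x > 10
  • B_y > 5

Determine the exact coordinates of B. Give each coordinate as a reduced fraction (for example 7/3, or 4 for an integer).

B = (15, 7)

1. B_x = 15  [[A, B, C are collinear ⇒ 3x-15/2y+15/2=0] ∩ [|B−(10, 5)|²=29]]
2. B_y = 7  [[A, B, C are collinear ⇒ 3x-15/2y+15/2=0] ∩ [|B−(10, 5)|²=29]]
   so B = (15, 7)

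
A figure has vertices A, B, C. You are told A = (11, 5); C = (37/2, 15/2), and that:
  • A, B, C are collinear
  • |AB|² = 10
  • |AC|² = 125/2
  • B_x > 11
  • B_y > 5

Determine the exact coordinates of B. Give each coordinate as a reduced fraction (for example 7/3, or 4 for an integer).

B = (14, 6)

1. B_x = 14  [[A, B, C are collinear ⇒ 5/2x-15/2y+10=0] ∩ [|B−(11, 5)|²=10]]
2. B_y = 6  [[A, B, C are collinear ⇒ 5/2x-15/2y+10=0] ∩ [|B−(11, 5)|²=10]]
   so B = (14, 6)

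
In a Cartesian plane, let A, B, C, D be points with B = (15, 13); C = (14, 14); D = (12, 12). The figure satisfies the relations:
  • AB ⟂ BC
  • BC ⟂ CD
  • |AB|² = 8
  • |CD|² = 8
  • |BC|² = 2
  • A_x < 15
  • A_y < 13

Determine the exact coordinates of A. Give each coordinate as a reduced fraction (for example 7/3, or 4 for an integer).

1. A_x = 13  [[AB ⟂ BC ⇒ 1x-1y-2=0] ∩ [|A−(15, 13)|²=8]]
2. A_y = 11  [[AB ⟂ BC ⇒ 1x-1y-2=0] ∩ [|A−(15, 13)|²=8]]
   so A = (13, 11)

A = (13, 11)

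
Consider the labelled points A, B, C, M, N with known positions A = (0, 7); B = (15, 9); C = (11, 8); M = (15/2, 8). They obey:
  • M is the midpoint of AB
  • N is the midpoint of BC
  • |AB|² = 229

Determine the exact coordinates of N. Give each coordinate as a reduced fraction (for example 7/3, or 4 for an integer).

1. N_x = 13  [2·N = B+C = (15, 9)+(11, 8)]
2. N_y = 17/2  [2·N = B+C = (15, 9)+(11, 8)]
   so N = (13, 17/2)

N = (13, 17/2)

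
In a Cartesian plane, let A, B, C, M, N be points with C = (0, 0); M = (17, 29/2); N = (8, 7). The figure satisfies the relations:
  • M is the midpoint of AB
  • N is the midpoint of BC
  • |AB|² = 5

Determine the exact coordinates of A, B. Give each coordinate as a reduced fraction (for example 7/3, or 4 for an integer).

1. B_x = 16  [B = 2·N−C = 2·(8, 7)−(0, 0)]
2. B_y = 14  [B = 2·N−C = 2·(8, 7)−(0, 0)]
   so B = (16, 14)
3. A_x = 18  [A = 2·M−B = 2·(17, 29/2)−(16, 14)]
4. A_y = 15  [A = 2·M−B = 2·(17, 29/2)−(16, 14)]
   so A = (18, 15)

A = (18, 15)
B = (16, 14)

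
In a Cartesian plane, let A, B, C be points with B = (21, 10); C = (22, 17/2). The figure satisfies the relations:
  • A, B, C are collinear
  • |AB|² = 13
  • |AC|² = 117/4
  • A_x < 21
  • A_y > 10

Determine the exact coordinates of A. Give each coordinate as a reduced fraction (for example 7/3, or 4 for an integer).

1. A_x = 19  [[A, B, C are collinear ⇒ 3/2x+1y-83/2=0] ∩ [|A−(21, 10)|²=13]]
2. A_y = 13  [[A, B, C are collinear ⇒ 3/2x+1y-83/2=0] ∩ [|A−(21, 10)|²=13]]
   so A = (19, 13)

A = (19, 13)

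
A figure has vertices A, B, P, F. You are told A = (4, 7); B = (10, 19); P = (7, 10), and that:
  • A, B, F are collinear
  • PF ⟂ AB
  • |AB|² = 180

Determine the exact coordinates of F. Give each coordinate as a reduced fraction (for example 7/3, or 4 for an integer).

1. F_x = 29/5  [[A, B, F are collinear ⇒ -12x+6y+6=0] ∩ [PF ⟂ AB ⇒ 6x+12y-162=0]]
2. F_y = 53/5  [[A, B, F are collinear ⇒ -12x+6y+6=0] ∩ [PF ⟂ AB ⇒ 6x+12y-162=0]]
   so F = (29/5, 53/5)

F = (29/5, 53/5)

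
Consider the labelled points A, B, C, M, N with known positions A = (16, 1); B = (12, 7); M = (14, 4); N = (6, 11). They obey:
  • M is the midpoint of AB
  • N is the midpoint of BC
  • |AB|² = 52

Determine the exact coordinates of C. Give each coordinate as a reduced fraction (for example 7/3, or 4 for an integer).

C = (0, 15)

1. C_x = 0  [C = 2·N−B = 2·(6, 11)−(12, 7)]
2. C_y = 15  [C = 2·N−B = 2·(6, 11)−(12, 7)]
   so C = (0, 15)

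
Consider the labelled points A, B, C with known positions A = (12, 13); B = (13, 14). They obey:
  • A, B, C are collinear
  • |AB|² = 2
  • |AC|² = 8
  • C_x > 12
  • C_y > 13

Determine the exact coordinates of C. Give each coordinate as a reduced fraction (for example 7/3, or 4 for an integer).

C = (14, 15)

1. C_x = 14  [[A, B, C are collinear ⇒ -1x+1y-1=0] ∩ [|C−(12, 13)|²=8]]
2. C_y = 15  [[A, B, C are collinear ⇒ -1x+1y-1=0] ∩ [|C−(12, 13)|²=8]]
   so C = (14, 15)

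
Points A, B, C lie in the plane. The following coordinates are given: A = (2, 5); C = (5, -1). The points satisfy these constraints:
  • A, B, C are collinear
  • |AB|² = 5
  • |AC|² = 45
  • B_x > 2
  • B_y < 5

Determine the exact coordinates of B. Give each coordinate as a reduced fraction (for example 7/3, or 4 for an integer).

1. B_x = 3  [[A, B, C are collinear ⇒ -6x-3y+27=0] ∩ [|B−(2, 5)|²=5]]
2. B_y = 3  [[A, B, C are collinear ⇒ -6x-3y+27=0] ∩ [|B−(2, 5)|²=5]]
   so B = (3, 3)

B = (3, 3)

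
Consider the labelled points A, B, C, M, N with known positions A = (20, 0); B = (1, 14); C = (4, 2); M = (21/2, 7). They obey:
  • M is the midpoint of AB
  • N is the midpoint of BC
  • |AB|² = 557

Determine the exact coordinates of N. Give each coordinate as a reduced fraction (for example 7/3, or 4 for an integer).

1. N_x = 5/2  [2·N = B+C = (1, 14)+(4, 2)]
2. N_y = 8  [2·N = B+C = (1, 14)+(4, 2)]
   so N = (5/2, 8)

N = (5/2, 8)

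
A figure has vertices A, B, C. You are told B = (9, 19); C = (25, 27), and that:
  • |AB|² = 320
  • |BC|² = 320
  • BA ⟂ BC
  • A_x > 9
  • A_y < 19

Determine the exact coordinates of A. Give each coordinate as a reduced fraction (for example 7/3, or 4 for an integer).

A = (17, 3)

1. A_x = 17  [[BA ⟂ BC ⇒ 16x+8y-296=0] ∩ [|A−(9, 19)|²=320]]
2. A_y = 3  [[BA ⟂ BC ⇒ 16x+8y-296=0] ∩ [|A−(9, 19)|²=320]]
   so A = (17, 3)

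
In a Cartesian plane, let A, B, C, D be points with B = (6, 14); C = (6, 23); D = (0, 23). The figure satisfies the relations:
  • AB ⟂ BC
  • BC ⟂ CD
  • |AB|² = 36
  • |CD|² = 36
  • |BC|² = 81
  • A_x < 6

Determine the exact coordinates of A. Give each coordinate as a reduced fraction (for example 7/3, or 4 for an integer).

1. A_x = 0  [[AB ⟂ BC ⇒ -9y+126=0] ∩ [|A−(6, 14)|²=36]]
2. A_y = 14  [[AB ⟂ BC ⇒ -9y+126=0] ∩ [|A−(6, 14)|²=36]]
   so A = (0, 14)

A = (0, 14)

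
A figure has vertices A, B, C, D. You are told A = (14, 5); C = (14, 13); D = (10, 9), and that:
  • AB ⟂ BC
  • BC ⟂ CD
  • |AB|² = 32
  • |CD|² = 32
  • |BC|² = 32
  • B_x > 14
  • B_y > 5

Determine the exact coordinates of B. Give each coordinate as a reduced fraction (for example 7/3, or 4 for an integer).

1. B_x = 18  [[BC ⟂ CD ⇒ 4x+4y-108=0] ∩ [|B−(14, 5)|²=32]]
2. B_y = 9  [[BC ⟂ CD ⇒ 4x+4y-108=0] ∩ [|B−(14, 5)|²=32]]
   so B = (18, 9)

B = (18, 9)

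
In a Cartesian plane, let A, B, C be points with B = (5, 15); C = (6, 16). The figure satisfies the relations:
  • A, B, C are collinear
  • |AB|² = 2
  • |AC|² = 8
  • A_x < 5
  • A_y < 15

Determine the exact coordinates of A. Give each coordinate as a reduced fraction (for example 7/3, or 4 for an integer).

1. A_x = 4  [[A, B, C are collinear ⇒ -1x+1y-10=0] ∩ [|A−(5, 15)|²=2]]
2. A_y = 14  [[A, B, C are collinear ⇒ -1x+1y-10=0] ∩ [|A−(5, 15)|²=2]]
   so A = (4, 14)

A = (4, 14)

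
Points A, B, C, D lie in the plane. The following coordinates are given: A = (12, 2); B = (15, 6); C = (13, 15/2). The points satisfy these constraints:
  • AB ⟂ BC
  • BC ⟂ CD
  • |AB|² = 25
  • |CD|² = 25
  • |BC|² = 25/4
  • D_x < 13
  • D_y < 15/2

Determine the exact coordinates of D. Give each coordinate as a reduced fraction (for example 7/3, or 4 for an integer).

D = (10, 7/2)

1. D_x = 10  [[BC ⟂ CD ⇒ -2x+3/2y+59/4=0] ∩ [|D−(13, 15/2)|²=25]]
2. D_y = 7/2  [[BC ⟂ CD ⇒ -2x+3/2y+59/4=0] ∩ [|D−(13, 15/2)|²=25]]
   so D = (10, 7/2)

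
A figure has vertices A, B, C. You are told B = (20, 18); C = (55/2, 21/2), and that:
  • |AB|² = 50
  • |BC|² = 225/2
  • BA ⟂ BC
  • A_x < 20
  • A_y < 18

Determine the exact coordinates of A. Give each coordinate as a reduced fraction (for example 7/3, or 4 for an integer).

A = (15, 13)

1. A_x = 15  [[BA ⟂ BC ⇒ 15/2x-15/2y-15=0] ∩ [|A−(20, 18)|²=50]]
2. A_y = 13  [[BA ⟂ BC ⇒ 15/2x-15/2y-15=0] ∩ [|A−(20, 18)|²=50]]
   so A = (15, 13)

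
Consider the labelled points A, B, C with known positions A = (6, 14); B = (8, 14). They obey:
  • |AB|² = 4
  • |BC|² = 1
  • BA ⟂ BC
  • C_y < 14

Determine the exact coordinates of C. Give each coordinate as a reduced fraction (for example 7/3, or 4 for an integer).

1. C_x = 8  [[BA ⟂ BC ⇒ -2x+16=0] ∩ [|C−(8, 14)|²=1]]
2. C_y = 13  [[BA ⟂ BC ⇒ -2x+16=0] ∩ [|C−(8, 14)|²=1]]
   so C = (8, 13)

C = (8, 13)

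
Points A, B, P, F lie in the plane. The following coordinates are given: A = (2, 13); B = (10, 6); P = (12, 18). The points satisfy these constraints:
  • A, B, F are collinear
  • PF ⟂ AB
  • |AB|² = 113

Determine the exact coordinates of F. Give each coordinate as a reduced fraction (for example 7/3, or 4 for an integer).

F = (586/113, 1154/113)

1. F_x = 586/113  [[A, B, F are collinear ⇒ 7x+8y-118=0] ∩ [PF ⟂ AB ⇒ 8x-7y+30=0]]
2. F_y = 1154/113  [[A, B, F are collinear ⇒ 7x+8y-118=0] ∩ [PF ⟂ AB ⇒ 8x-7y+30=0]]
   so F = (586/113, 1154/113)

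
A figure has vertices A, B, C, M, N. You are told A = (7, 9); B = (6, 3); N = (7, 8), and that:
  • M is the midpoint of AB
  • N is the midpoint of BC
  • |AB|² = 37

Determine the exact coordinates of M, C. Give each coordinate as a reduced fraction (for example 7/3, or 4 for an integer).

M = (13/2, 6)
C = (8, 13)

1. M_x = 13/2  [2·M = A+B = (7, 9)+(6, 3)]
2. M_y = 6  [2·M = A+B = (7, 9)+(6, 3)]
   so M = (13/2, 6)
3. C_x = 8  [C = 2·N−B = 2·(7, 8)−(6, 3)]
4. C_y = 13  [C = 2·N−B = 2·(7, 8)−(6, 3)]
   so C = (8, 13)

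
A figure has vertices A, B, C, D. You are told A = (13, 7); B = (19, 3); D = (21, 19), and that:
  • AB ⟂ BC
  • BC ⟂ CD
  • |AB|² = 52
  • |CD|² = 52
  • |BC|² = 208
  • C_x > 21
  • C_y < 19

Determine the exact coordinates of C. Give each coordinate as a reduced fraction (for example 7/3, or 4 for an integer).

C = (27, 15)

1. C_x = 27  [[AB ⟂ BC ⇒ 6x-4y-102=0] ∩ [|C−(21, 19)|²=52]]
2. C_y = 15  [[AB ⟂ BC ⇒ 6x-4y-102=0] ∩ [|C−(21, 19)|²=52]]
   so C = (27, 15)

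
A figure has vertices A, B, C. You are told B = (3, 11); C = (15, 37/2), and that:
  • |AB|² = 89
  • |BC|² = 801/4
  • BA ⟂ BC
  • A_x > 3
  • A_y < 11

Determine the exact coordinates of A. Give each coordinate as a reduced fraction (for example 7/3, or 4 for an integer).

A = (8, 3)

1. A_x = 8  [[BA ⟂ BC ⇒ 12x+15/2y-237/2=0] ∩ [|A−(3, 11)|²=89]]
2. A_y = 3  [[BA ⟂ BC ⇒ 12x+15/2y-237/2=0] ∩ [|A−(3, 11)|²=89]]
   so A = (8, 3)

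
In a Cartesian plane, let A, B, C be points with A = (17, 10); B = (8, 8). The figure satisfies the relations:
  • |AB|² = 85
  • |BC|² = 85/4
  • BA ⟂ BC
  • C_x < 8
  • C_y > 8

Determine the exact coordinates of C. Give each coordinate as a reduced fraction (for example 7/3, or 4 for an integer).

1. C_x = 7  [[BA ⟂ BC ⇒ 9x+2y-88=0] ∩ [|C−(8, 8)|²=85/4]]
2. C_y = 25/2  [[BA ⟂ BC ⇒ 9x+2y-88=0] ∩ [|C−(8, 8)|²=85/4]]
   so C = (7, 25/2)

C = (7, 25/2)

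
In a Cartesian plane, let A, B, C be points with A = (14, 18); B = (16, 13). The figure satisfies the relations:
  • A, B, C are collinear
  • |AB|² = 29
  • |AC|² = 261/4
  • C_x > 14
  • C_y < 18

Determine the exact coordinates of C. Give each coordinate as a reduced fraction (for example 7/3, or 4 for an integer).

1. C_x = 17  [[A, B, C are collinear ⇒ 5x+2y-106=0] ∩ [|C−(14, 18)|²=261/4]]
2. C_y = 21/2  [[A, B, C are collinear ⇒ 5x+2y-106=0] ∩ [|C−(14, 18)|²=261/4]]
   so C = (17, 21/2)

C = (17, 21/2)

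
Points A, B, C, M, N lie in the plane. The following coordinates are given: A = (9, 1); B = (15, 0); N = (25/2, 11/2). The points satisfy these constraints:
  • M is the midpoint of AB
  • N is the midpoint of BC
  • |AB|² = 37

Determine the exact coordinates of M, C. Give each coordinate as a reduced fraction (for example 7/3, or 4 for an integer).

1. M_x = 12  [2·M = A+B = (9, 1)+(15, 0)]
2. M_y = 1/2  [2·M = A+B = (9, 1)+(15, 0)]
   so M = (12, 1/2)
3. C_x = 10  [C = 2·N−B = 2·(25/2, 11/2)−(15, 0)]
4. C_y = 11  [C = 2·N−B = 2·(25/2, 11/2)−(15, 0)]
   so C = (10, 11)

M = (12, 1/2)
C = (10, 11)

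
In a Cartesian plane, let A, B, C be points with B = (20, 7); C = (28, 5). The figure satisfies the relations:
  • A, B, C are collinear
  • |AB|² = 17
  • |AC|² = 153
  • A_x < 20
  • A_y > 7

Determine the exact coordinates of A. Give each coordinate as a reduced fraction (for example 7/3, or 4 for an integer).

A = (16, 8)

1. A_x = 16  [[A, B, C are collinear ⇒ 2x+8y-96=0] ∩ [|A−(20, 7)|²=17]]
2. A_y = 8  [[A, B, C are collinear ⇒ 2x+8y-96=0] ∩ [|A−(20, 7)|²=17]]
   so A = (16, 8)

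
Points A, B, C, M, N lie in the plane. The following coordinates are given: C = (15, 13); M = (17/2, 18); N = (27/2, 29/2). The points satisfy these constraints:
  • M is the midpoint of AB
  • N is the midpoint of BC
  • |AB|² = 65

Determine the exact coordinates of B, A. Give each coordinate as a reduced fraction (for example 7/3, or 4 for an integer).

B = (12, 16)
A = (5, 20)

1. B_x = 12  [B = 2·N−C = 2·(27/2, 29/2)−(15, 13)]
2. B_y = 16  [B = 2·N−C = 2·(27/2, 29/2)−(15, 13)]
   so B = (12, 16)
3. A_x = 5  [A = 2·M−B = 2·(17/2, 18)−(12, 16)]
4. A_y = 20  [A = 2·M−B = 2·(17/2, 18)−(12, 16)]
   so A = (5, 20)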